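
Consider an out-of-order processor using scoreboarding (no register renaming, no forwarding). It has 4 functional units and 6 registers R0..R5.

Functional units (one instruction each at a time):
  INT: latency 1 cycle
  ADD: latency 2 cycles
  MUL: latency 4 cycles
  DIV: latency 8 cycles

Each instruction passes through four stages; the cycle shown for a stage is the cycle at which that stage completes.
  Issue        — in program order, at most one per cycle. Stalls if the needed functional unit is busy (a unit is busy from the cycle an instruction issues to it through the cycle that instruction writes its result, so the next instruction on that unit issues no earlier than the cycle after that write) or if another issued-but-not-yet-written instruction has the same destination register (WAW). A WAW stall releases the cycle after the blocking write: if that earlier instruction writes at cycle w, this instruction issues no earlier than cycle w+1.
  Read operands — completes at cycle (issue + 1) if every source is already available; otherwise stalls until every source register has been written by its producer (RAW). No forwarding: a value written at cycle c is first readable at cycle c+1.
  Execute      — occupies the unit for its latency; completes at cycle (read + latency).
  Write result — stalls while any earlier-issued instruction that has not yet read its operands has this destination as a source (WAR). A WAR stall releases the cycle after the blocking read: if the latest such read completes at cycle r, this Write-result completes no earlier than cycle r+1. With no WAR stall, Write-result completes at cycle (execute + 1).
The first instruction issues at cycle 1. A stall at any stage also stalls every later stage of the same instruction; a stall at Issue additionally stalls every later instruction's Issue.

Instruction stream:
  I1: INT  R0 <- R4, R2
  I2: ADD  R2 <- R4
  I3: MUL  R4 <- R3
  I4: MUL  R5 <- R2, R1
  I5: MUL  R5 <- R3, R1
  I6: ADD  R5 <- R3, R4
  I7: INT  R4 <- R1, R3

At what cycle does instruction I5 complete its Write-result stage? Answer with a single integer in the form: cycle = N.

c1: I1→INT
c2: I1 RO, I2→ADD
c3: I1 EX, I2 RO, I3→MUL
c4: I1 WR R0, I3 RO
c5: I2 EX
c6: I2 WR R2
c8: I3 EX
c9: I3 WR R4
c10: I4→MUL
c11: I4 RO
c15: I4 EX
c16: I4 WR R5
c17: I5→MUL
c18: I5 RO
c22: I5 EX
c23: I5 WR R5
c24: I6→ADD
c25: I6 RO, I7→INT
c26: I7 RO
c27: I6 EX, I7 EX
c28: I6 WR R5, I7 WR R4

cycle = 23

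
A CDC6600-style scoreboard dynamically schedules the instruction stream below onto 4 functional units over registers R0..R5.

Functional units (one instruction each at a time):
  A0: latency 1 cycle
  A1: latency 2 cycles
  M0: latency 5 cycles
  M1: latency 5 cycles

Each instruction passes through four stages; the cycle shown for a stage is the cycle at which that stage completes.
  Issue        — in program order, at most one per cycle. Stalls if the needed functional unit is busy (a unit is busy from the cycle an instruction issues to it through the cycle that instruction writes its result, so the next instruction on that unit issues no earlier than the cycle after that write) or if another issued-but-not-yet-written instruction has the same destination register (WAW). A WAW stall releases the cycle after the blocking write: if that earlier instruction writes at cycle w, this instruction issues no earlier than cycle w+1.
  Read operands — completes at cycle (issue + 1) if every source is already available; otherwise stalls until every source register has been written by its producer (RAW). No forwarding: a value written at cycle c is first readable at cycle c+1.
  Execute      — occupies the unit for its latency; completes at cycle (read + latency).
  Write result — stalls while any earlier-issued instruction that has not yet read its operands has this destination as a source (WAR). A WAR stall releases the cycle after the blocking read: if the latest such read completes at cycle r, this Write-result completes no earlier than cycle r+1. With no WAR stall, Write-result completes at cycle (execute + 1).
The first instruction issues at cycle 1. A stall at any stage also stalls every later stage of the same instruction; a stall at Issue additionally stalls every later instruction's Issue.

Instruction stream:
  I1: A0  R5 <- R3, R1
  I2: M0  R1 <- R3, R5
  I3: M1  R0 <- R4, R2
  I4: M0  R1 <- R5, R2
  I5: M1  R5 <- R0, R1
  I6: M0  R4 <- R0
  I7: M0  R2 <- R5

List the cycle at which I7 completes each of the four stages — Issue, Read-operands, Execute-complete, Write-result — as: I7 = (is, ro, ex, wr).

I7 = (28, 29, 34, 35)

[1] issue I1 (A0)
[2] I1 read-ops; issue I2 (M0)
[3] I1 finished on A0; issue I3 (M1)
[4] I1→R5; I3 read-ops
[5] I2 read-ops
[9] I3 finished on M1
[10] I2 finished on M0; I3→R0
[11] I2→R1
[12] issue I4 (M0)
[13] I4 read-ops; issue I5 (M1)
[18] I4 finished on M0
[19] I4→R1
[20] I5 read-ops; issue I6 (M0)
[21] I6 read-ops
[25] I5 finished on M1
[26] I5→R5; I6 finished on M0
[27] I6→R4
[28] issue I7 (M0)
[29] I7 read-ops
[34] I7 finished on M0
[35] I7→R2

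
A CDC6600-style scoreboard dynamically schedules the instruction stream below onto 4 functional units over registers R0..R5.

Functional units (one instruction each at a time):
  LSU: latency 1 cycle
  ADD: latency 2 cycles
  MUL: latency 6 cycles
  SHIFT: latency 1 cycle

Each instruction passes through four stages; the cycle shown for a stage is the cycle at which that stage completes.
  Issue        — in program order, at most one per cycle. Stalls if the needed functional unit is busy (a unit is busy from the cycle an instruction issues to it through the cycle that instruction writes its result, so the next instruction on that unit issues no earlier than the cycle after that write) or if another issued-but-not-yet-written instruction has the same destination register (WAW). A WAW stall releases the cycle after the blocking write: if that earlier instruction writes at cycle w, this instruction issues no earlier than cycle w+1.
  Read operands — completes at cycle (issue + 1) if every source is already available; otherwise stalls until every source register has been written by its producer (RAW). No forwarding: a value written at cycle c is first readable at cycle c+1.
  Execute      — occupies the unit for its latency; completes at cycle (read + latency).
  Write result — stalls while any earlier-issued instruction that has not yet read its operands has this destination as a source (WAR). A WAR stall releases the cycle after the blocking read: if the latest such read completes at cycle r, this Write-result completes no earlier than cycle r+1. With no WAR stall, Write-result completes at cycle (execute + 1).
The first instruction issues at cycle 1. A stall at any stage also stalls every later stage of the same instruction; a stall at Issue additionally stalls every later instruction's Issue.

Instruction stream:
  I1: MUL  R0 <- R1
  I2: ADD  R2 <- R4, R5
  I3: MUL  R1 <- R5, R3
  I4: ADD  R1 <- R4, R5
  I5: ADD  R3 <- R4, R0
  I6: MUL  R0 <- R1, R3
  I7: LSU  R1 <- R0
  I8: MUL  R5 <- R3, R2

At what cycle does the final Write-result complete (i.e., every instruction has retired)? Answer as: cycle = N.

cycle = 45

c1: I1 issues→MUL
c2: I1 reads; I2 issues→ADD
c3: I2 reads
c5: I2 exec-done
c6: I2 writes R2
c8: I1 exec-done
c9: I1 writes R0
c10: I3 issues→MUL
c11: I3 reads
c17: I3 exec-done
c18: I3 writes R1
c19: I4 issues→ADD
c20: I4 reads
c22: I4 exec-done
c23: I4 writes R1
c24: I5 issues→ADD
c25: I5 reads; I6 issues→MUL
c26: I7 issues→LSU
c27: I5 exec-done
c28: I5 writes R3
c29: I6 reads
c35: I6 exec-done
c36: I6 writes R0
c37: I7 reads; I8 issues→MUL
c38: I7 exec-done; I8 reads
c39: I7 writes R1
c44: I8 exec-done
c45: I8 writes R5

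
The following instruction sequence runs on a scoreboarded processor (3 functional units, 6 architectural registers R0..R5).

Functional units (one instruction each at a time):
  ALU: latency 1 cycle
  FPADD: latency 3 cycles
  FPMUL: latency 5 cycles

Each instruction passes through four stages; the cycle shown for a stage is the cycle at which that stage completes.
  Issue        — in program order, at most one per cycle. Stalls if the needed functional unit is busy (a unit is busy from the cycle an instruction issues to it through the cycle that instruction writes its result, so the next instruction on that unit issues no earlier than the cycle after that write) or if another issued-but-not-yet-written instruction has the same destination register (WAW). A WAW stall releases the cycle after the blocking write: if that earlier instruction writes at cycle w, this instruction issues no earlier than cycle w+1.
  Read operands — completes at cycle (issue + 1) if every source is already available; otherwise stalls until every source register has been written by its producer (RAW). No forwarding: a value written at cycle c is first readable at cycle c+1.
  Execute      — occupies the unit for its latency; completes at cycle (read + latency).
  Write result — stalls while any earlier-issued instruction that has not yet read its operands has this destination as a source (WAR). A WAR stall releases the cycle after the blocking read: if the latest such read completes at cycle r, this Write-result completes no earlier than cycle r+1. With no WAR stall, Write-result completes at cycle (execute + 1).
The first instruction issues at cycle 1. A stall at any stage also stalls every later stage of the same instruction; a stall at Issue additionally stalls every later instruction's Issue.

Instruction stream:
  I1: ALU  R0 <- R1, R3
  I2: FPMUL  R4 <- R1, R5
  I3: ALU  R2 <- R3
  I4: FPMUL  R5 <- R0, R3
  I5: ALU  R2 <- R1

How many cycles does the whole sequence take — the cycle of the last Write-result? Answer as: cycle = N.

  I1 | 1 | 2 | 3 | 4
  I2 | 2 | 3 | 8 | 9
  I3 | 5 | 6 | 7 | 8   struct: ALU busy until I1 writes@4
  I4 | 10 | 11 | 16 | 17   struct: FPMUL busy until I2 writes@9
  I5 | 11 | 12 | 13 | 14

cycle = 17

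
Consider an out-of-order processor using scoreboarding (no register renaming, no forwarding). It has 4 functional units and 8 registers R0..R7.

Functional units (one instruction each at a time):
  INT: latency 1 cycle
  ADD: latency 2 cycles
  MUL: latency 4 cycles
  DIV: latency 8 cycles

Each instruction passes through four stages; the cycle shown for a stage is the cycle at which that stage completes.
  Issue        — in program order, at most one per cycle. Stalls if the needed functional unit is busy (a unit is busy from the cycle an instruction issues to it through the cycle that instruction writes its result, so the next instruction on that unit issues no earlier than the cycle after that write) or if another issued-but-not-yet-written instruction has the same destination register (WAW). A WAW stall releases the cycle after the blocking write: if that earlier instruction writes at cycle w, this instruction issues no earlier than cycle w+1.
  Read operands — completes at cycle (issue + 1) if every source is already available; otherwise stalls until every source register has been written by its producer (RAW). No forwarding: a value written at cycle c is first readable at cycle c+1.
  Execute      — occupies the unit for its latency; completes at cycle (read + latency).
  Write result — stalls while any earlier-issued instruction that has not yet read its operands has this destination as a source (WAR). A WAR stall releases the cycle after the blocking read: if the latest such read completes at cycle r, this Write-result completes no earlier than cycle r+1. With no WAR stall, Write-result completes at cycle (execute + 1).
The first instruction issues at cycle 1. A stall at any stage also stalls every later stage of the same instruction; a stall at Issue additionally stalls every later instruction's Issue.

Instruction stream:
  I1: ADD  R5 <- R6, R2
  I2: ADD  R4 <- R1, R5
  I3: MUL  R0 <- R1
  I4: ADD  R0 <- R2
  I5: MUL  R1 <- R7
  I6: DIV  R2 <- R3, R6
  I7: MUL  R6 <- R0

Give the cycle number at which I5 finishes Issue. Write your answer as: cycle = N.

cycle = 15

t=1  I1 issues→ADD
t=2  I1 reads
t=4  I1 exec-done
t=5  I1 writes R5
t=6  I2 issues→ADD
t=7  I2 reads | I3 issues→MUL
t=8  I3 reads
t=9  I2 exec-done
t=10  I2 writes R4
t=12  I3 exec-done
t=13  I3 writes R0
t=14  I4 issues→ADD
t=15  I4 reads | I5 issues→MUL
t=16  I5 reads | I6 issues→DIV
t=17  I4 exec-done | I6 reads
t=18  I4 writes R0
t=20  I5 exec-done
t=21  I5 writes R1
t=22  I7 issues→MUL
t=23  I7 reads
t=25  I6 exec-done
t=26  I6 writes R2
t=27  I7 exec-done
t=28  I7 writes R6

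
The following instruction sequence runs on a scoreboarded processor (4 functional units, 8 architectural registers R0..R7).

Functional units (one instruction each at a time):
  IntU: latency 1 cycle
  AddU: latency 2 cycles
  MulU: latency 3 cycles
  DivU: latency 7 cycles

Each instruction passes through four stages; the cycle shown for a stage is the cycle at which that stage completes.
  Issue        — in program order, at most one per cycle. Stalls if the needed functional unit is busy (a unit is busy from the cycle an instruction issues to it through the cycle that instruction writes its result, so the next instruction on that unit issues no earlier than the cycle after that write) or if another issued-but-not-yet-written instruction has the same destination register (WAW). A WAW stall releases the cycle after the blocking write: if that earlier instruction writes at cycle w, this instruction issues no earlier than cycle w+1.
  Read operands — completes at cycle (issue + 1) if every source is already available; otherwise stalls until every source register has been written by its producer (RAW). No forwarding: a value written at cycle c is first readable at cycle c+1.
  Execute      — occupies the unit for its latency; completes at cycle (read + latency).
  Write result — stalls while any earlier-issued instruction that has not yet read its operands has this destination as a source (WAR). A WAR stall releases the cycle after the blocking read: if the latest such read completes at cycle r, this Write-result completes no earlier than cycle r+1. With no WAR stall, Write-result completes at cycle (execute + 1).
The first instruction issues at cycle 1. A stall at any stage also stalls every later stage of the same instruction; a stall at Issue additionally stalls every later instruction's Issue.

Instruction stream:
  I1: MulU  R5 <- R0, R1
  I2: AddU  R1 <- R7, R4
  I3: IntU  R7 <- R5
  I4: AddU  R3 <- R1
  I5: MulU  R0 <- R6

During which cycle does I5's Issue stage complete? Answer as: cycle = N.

[1] issue I1 (MulU)
[2] I1 read-ops | issue I2 (AddU)
[3] I2 read-ops | issue I3 (IntU)
[5] I1 finished on MulU | I2 finished on AddU
[6] I1→R5 | I2→R1
[7] I3 read-ops | issue I4 (AddU)
[8] I3 finished on IntU | I4 read-ops | issue I5 (MulU)
[9] I3→R7 | I5 read-ops
[10] I4 finished on AddU
[11] I4→R3
[12] I5 finished on MulU
[13] I5→R0

cycle = 8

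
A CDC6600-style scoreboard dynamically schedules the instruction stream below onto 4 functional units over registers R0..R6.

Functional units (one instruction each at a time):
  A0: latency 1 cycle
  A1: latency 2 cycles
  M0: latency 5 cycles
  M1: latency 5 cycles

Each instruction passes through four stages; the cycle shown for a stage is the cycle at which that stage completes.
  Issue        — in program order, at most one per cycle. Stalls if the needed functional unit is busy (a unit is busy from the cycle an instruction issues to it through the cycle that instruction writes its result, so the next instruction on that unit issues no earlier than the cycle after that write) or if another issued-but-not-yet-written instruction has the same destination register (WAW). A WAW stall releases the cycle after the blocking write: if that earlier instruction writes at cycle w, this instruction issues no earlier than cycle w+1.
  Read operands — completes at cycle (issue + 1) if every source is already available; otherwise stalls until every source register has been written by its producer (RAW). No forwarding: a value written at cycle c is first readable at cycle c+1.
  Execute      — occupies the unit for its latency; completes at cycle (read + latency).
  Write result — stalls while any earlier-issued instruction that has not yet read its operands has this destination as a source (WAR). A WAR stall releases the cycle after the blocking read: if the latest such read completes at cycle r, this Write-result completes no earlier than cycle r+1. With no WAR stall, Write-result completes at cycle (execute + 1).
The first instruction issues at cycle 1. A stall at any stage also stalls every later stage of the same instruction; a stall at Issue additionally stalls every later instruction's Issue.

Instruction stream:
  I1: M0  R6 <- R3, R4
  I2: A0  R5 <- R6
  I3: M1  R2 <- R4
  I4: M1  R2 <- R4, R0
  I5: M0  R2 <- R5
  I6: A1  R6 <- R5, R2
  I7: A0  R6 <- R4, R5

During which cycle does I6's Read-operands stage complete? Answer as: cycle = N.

cycle = 27

cycle 1: I1 dispatched to M0
cycle 2: I1 operands ready · I2 dispatched to A0
cycle 3: I3 dispatched to M1
cycle 4: I3 operands ready
cycle 7: I1 complete
cycle 8: R6←I1
cycle 9: I2 operands ready · I3 complete
cycle 10: I2 complete · R2←I3
cycle 11: R5←I2 · I4 dispatched to M1
cycle 12: I4 operands ready
cycle 17: I4 complete
cycle 18: R2←I4
cycle 19: I5 dispatched to M0
cycle 20: I5 operands ready · I6 dispatched to A1
cycle 25: I5 complete
cycle 26: R2←I5
cycle 27: I6 operands ready
cycle 29: I6 complete
cycle 30: R6←I6
cycle 31: I7 dispatched to A0
cycle 32: I7 operands ready
cycle 33: I7 complete
cycle 34: R6←I7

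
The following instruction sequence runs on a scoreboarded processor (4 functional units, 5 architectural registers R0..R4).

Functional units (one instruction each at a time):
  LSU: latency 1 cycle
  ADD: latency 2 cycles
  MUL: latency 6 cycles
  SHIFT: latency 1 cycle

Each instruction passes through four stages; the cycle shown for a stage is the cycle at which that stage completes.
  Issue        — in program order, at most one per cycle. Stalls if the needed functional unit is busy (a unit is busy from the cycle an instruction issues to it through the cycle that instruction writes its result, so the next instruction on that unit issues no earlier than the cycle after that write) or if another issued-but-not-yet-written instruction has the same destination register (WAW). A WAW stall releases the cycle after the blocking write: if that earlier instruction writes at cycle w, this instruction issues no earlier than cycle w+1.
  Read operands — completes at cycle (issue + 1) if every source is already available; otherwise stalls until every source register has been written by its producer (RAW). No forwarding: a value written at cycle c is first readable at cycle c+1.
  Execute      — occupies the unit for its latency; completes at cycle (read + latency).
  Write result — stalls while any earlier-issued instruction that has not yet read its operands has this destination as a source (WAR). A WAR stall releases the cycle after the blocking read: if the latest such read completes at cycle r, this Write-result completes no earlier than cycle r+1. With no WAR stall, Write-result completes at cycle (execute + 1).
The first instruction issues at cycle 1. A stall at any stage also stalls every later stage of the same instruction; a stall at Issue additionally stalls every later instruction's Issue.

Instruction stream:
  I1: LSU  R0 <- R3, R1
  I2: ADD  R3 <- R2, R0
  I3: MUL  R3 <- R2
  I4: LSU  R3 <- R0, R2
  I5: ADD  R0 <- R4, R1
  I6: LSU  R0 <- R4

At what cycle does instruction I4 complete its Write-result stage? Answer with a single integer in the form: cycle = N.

c1: I1 issues→LSU
c2: I1 reads | I2 issues→ADD
c3: I1 exec-done
c4: I1 writes R0
c5: I2 reads
c7: I2 exec-done
c8: I2 writes R3
c9: I3 issues→MUL
c10: I3 reads
c16: I3 exec-done
c17: I3 writes R3
c18: I4 issues→LSU
c19: I4 reads | I5 issues→ADD
c20: I4 exec-done | I5 reads
c21: I4 writes R3
c22: I5 exec-done
c23: I5 writes R0
c24: I6 issues→LSU
c25: I6 reads
c26: I6 exec-done
c27: I6 writes R0

cycle = 21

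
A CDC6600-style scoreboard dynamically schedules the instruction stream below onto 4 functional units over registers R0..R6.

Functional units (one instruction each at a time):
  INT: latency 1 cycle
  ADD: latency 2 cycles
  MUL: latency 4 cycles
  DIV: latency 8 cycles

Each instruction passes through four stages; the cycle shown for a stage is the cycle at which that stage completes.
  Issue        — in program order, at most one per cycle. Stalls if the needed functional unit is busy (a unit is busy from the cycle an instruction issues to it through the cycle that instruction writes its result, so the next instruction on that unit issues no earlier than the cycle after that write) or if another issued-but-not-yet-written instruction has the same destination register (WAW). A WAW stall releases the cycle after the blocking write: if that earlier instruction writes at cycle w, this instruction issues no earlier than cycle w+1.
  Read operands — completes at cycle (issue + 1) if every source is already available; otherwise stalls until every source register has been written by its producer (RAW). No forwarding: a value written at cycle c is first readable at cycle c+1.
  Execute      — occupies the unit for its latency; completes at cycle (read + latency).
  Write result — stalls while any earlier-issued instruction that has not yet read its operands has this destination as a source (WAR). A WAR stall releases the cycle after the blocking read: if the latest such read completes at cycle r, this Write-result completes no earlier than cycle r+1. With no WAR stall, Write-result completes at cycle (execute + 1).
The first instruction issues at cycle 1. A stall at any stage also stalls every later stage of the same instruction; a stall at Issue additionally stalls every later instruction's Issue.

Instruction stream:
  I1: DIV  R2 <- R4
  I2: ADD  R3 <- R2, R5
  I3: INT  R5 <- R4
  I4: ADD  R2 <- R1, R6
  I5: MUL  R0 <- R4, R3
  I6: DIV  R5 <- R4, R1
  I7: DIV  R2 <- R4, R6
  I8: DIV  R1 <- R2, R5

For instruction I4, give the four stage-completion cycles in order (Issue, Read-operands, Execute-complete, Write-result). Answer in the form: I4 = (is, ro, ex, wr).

1) issue 1, read 2, done 10, write 11
2) issue 2, read 12, done 14, write 15  <RAW R2: wait I1 write@11>
3) issue 3, read 4, done 5, write 13  <WAR R5: wait I2 read@12>
4) issue 16, read 17, done 19, write 20  <struct: ADD busy until I2 writes@15>
5) issue 17, read 18, done 22, write 23
6) issue 18, read 19, done 27, write 28
7) issue 29, read 30, done 38, write 39  <struct: DIV busy until I6 writes@28>
8) issue 40, read 41, done 49, write 50  <struct: DIV busy until I7 writes@39>

I4 = (16, 17, 19, 20)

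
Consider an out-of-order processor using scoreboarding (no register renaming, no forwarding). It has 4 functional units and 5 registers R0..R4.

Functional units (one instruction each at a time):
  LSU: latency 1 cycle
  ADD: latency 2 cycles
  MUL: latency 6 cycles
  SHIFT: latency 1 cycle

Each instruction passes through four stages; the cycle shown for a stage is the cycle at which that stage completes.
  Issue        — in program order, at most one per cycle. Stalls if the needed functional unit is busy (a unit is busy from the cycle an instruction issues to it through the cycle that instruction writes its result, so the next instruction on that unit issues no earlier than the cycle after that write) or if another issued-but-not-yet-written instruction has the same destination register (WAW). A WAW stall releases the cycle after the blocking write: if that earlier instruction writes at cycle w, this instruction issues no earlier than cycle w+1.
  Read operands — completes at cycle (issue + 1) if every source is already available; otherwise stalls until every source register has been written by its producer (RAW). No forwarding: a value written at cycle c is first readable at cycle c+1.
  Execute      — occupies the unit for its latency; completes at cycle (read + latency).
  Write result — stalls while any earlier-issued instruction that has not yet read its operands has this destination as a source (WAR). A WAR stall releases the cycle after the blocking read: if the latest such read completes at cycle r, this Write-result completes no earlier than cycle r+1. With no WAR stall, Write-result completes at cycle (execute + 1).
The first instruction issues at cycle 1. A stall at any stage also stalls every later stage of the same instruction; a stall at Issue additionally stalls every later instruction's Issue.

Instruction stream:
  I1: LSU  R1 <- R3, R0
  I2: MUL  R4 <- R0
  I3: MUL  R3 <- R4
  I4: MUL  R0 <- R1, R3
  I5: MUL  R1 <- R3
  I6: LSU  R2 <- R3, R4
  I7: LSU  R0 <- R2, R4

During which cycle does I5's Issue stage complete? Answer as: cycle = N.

I1  is:1  ro:2  ex:3  wr:4
I2  is:2  ro:3  ex:9  wr:10
I3  is:11  ro:12  ex:18  wr:19  — struct: MUL busy until I2 writes@10
I4  is:20  ro:21  ex:27  wr:28  — struct: MUL busy until I3 writes@19
I5  is:29  ro:30  ex:36  wr:37  — struct: MUL busy until I4 writes@28
I6  is:30  ro:31  ex:32  wr:33
I7  is:34  ro:35  ex:36  wr:37  — struct: LSU busy until I6 writes@33

cycle = 29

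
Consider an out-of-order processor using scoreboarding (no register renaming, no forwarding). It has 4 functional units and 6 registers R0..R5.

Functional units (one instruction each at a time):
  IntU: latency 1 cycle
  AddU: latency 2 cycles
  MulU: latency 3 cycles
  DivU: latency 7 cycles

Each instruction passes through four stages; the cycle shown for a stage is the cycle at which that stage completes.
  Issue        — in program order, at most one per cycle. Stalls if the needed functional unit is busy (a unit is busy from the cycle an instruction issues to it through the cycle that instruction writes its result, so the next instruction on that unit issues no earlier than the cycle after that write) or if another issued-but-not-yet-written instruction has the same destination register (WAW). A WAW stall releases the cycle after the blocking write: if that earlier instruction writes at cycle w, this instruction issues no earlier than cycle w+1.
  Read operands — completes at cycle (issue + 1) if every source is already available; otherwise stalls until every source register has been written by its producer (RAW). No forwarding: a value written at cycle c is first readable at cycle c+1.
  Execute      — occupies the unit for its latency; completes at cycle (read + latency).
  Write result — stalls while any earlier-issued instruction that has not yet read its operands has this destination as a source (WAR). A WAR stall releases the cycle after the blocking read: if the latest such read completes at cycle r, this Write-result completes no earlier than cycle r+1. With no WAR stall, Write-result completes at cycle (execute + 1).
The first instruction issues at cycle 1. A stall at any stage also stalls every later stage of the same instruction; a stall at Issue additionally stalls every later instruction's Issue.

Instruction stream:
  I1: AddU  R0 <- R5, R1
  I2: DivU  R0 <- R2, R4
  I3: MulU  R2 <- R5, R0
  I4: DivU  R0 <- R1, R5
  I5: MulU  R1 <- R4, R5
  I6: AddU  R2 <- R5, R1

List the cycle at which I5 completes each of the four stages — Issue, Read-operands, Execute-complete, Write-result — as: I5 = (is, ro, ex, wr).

I5 = (21, 22, 25, 26)

[I1] 1/2/4/5
[I2] 6/7/14/15  (WAW R0: wait I1 write@5)
[I3] 7/16/19/20  (RAW R0: wait I2 write@15)
[I4] 16/17/24/25  (struct: DivU busy until I2 writes@15)
[I5] 21/22/25/26  (struct: MulU busy until I3 writes@20)
[I6] 22/27/29/30  (RAW R1: wait I5 write@26)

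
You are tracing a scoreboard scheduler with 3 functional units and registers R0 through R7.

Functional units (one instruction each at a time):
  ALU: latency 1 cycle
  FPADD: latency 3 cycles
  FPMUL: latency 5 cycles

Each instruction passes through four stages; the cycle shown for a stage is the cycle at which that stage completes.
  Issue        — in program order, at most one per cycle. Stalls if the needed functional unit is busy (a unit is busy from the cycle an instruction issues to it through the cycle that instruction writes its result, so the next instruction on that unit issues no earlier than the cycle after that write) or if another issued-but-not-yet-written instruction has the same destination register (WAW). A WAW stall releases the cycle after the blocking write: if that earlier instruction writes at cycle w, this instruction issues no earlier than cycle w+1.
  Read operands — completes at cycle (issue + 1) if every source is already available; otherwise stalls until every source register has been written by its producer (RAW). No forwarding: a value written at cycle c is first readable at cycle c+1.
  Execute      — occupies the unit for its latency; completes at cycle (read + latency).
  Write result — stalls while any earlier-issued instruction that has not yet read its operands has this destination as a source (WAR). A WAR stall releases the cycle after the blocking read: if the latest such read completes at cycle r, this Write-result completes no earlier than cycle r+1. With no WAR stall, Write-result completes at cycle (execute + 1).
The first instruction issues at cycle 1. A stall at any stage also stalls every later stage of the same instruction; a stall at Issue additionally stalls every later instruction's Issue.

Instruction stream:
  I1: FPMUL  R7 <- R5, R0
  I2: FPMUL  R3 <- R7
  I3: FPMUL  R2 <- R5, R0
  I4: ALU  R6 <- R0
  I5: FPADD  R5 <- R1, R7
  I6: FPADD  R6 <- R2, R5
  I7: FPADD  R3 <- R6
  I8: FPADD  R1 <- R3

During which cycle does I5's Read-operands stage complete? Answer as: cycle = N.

cycle = 20

[1] I1 issues→FPMUL
[2] I1 reads
[7] I1 exec-done
[8] I1 writes R7
[9] I2 issues→FPMUL
[10] I2 reads
[15] I2 exec-done
[16] I2 writes R3
[17] I3 issues→FPMUL
[18] I3 reads | I4 issues→ALU
[19] I4 reads | I5 issues→FPADD
[20] I4 exec-done | I5 reads
[21] I4 writes R6
[23] I3 exec-done | I5 exec-done
[24] I3 writes R2 | I5 writes R5
[25] I6 issues→FPADD
[26] I6 reads
[29] I6 exec-done
[30] I6 writes R6
[31] I7 issues→FPADD
[32] I7 reads
[35] I7 exec-done
[36] I7 writes R3
[37] I8 issues→FPADD
[38] I8 reads
[41] I8 exec-done
[42] I8 writes R1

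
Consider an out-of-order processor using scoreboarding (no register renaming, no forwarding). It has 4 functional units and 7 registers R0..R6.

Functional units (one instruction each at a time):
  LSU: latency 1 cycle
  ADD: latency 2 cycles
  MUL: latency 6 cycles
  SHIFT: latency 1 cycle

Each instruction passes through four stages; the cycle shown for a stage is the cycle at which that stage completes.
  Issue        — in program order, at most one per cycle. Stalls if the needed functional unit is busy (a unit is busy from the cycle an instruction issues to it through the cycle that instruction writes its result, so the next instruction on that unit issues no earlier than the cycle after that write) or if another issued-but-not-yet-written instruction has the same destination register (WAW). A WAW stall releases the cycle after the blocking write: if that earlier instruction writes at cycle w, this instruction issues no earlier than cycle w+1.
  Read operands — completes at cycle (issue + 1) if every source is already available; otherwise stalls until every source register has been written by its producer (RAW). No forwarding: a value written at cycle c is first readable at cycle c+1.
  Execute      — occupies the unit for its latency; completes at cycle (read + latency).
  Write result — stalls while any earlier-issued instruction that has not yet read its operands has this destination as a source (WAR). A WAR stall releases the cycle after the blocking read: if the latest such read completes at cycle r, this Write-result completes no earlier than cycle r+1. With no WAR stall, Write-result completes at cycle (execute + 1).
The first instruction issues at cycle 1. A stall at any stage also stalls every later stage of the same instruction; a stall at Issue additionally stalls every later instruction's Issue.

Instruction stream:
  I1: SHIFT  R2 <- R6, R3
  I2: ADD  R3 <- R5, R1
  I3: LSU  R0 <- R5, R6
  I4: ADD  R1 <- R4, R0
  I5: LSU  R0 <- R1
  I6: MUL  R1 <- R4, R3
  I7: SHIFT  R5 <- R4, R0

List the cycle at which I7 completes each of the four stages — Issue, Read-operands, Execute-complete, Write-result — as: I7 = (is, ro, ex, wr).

I7 = (13, 15, 16, 17)

  I1 | 1 | 2 | 3 | 4
  I2 | 2 | 3 | 5 | 6
  I3 | 3 | 4 | 5 | 6
  I4 | 7 | 8 | 10 | 11   struct: ADD busy until I2 writes@6
  I5 | 8 | 12 | 13 | 14   RAW R1: wait I4 write@11
  I6 | 12 | 13 | 19 | 20   WAW R1: wait I4 write@11
  I7 | 13 | 15 | 16 | 17   RAW R0: wait I5 write@14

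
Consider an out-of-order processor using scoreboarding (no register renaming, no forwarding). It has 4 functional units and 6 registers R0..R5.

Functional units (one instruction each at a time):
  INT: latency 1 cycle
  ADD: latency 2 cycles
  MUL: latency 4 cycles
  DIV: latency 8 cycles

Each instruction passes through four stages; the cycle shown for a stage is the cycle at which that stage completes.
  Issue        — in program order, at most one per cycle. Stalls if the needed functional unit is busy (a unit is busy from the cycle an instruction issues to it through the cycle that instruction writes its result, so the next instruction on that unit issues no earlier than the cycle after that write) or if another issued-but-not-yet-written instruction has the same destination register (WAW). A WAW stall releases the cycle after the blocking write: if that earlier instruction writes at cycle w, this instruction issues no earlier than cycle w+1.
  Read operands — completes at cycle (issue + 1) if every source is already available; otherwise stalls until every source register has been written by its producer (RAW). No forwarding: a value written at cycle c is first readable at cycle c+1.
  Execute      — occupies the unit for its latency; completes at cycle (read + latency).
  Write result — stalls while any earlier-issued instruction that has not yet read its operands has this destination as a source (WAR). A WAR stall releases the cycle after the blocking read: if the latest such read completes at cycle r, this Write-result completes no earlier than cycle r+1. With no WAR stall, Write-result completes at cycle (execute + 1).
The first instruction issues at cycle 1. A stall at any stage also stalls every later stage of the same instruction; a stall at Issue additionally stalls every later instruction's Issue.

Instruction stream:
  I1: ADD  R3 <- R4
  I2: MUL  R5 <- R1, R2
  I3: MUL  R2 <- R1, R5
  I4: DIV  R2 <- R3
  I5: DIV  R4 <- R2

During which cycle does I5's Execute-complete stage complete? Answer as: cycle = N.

cycle = 36

[I1] 1/2/4/5
[I2] 2/3/7/8
[I3] 9/10/14/15  (struct: MUL busy until I2 writes@8)
[I4] 16/17/25/26  (WAW R2: wait I3 write@15)
[I5] 27/28/36/37  (struct: DIV busy until I4 writes@26)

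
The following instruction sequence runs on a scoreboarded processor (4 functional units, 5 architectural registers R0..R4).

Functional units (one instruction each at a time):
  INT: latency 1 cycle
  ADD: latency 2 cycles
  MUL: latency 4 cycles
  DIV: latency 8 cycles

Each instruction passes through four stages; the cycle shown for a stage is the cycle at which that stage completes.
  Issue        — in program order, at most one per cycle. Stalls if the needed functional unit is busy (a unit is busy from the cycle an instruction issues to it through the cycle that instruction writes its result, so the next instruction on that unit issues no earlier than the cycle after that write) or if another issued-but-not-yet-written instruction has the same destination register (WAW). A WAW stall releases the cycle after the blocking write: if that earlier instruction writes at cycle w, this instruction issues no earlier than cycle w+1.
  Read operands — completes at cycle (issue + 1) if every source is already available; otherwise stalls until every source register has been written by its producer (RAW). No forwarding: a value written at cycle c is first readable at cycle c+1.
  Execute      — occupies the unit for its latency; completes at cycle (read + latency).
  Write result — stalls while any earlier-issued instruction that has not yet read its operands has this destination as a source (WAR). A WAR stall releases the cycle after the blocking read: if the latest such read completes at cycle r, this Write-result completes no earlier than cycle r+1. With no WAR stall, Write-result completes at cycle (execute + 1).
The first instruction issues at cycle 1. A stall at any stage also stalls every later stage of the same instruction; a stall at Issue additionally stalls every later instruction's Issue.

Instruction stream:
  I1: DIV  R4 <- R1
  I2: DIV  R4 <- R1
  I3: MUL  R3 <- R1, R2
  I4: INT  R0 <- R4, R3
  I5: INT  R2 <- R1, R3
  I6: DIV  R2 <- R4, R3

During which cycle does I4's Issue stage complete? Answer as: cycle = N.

cycle = 14

[1] I1→DIV
[2] I1 RO
[10] I1 EX
[11] I1 WR R4
[12] I2→DIV
[13] I2 RO · I3→MUL
[14] I3 RO · I4→INT
[18] I3 EX
[19] I3 WR R3
[21] I2 EX
[22] I2 WR R4
[23] I4 RO
[24] I4 EX
[25] I4 WR R0
[26] I5→INT
[27] I5 RO
[28] I5 EX
[29] I5 WR R2
[30] I6→DIV
[31] I6 RO
[39] I6 EX
[40] I6 WR R2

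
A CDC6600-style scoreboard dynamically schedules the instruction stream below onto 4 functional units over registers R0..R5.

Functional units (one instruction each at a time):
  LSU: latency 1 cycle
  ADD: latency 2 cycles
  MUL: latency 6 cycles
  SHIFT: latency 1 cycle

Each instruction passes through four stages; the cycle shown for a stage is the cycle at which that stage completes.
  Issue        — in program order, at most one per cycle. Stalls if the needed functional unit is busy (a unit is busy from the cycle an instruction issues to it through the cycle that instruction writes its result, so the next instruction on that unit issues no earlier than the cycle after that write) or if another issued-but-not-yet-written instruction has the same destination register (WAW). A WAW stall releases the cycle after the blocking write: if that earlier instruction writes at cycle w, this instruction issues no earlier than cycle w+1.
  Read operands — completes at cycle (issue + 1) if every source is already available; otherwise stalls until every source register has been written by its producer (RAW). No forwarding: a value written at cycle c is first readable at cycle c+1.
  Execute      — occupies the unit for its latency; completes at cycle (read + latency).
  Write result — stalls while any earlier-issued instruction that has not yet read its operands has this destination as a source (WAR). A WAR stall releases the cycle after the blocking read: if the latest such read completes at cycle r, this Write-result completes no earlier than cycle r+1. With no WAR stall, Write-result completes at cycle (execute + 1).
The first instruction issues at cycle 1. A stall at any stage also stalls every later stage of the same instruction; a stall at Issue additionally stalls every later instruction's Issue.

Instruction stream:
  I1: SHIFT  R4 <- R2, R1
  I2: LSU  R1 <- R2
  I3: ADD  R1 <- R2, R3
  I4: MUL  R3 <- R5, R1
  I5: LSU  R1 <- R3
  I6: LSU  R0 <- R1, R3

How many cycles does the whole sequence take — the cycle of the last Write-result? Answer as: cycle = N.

cycle = 25

I1: IS=1 RO=2 EX=3 WR=4
I2: IS=2 RO=3 EX=4 WR=5
I3: IS=6 RO=7 EX=9 WR=10  [WAW R1: wait I2 write@5]
I4: IS=7 RO=11 EX=17 WR=18  [RAW R1: wait I3 write@10]
I5: IS=11 RO=19 EX=20 WR=21  [WAW R1: wait I3 write@10; RAW R3: wait I4 write@18]
I6: IS=22 RO=23 EX=24 WR=25  [struct: LSU busy until I5 writes@21]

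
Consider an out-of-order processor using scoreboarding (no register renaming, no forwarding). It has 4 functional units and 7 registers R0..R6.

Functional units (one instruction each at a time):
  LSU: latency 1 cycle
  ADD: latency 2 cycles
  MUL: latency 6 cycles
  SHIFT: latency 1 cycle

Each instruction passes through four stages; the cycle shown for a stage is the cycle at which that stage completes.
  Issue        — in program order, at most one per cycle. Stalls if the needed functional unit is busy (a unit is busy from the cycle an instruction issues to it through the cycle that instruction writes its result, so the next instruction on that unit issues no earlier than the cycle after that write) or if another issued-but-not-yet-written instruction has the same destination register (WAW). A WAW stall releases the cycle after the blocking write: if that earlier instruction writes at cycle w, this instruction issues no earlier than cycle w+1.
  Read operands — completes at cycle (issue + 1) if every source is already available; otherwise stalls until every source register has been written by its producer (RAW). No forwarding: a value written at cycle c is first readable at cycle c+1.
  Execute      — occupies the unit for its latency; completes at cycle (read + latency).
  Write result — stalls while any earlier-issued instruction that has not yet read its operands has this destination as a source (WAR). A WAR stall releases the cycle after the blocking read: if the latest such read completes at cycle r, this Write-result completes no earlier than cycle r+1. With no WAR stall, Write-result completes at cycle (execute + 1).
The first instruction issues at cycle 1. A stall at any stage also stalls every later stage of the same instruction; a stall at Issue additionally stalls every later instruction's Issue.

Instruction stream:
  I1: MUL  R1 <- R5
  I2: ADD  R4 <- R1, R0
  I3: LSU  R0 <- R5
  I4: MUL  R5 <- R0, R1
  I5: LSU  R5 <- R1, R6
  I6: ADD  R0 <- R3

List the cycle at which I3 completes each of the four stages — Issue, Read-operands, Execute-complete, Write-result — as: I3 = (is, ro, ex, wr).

cycle 1: I1 dispatched to MUL
cycle 2: I1 operands ready | I2 dispatched to ADD
cycle 3: I3 dispatched to LSU
cycle 4: I3 operands ready
cycle 5: I3 complete
cycle 8: I1 complete
cycle 9: R1←I1
cycle 10: I2 operands ready | I4 dispatched to MUL
cycle 11: R0←I3
cycle 12: I2 complete | I4 operands ready
cycle 13: R4←I2
cycle 18: I4 complete
cycle 19: R5←I4
cycle 20: I5 dispatched to LSU
cycle 21: I5 operands ready | I6 dispatched to ADD
cycle 22: I5 complete | I6 operands ready
cycle 23: R5←I5
cycle 24: I6 complete
cycle 25: R0←I6

I3 = (3, 4, 5, 11)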